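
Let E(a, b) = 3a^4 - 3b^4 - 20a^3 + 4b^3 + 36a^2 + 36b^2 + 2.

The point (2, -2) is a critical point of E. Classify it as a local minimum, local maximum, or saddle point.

local maximum

The mixed partial ∂²E/∂a∂b is 0, so the Hessian at any point is diag(E_aa, E_bb) = diag(12(3a^2 - 10a + 6), 12(-3b^2 + 2b + 6)).
At (2, -2): H = diag(-24, -120).
Both eigenvalues are negative, so H is negative definite: a local maximum.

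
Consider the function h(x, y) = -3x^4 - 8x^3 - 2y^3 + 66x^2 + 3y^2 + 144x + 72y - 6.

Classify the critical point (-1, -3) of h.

The mixed partial ∂²h/∂x∂y is 0, so the Hessian at any point is diag(h_xx, h_yy) = diag(12(-3x^2 - 4x + 11), 6(-2y + 1)).
At (-1, -3): H = diag(144, 42).
Both eigenvalues are positive, so H is positive definite: a local minimum.

local minimum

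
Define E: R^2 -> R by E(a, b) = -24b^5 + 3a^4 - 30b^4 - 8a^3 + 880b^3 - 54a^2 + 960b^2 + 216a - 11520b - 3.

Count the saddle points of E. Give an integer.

6

E separates as a function of a plus a function of b, so ∇E=0 decouples.
∂E/∂a = 12(a - 3)(a - 2)(a + 3) = 0 at a ∈ {-3, 2, 3}; ∂E/∂b = -120(b - 4)(b - 2)(b + 3)(b + 4) = 0 at b ∈ {-4, -3, 2, 4}.
The Hessian is diagonal: diag(E_aa, E_bb). Second derivatives: E_aa(-3)=360, E_aa(2)=-60, E_aa(3)=72; E_bb(-4)=5760, E_bb(-3)=-4200, E_bb(2)=7200, E_bb(4)=-13440.
Saddle points occur where the two diagonal entries have opposite signs: (-3, -3), (-3, 4), (2, -4), (2, 2), (3, -3), (3, 4). Count: 6.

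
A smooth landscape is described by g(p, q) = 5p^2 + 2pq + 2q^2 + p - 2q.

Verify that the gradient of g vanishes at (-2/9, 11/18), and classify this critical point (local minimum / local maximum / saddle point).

∇g = (10p + 2q + 1, 2p + 4q - 2); substituting (-2/9, 11/18) gives ∇g = (0, 0), so (-2/9, 11/18) is indeed a critical point.
The Hessian of g is constant: H = [[10, 2], [2, 4]].
det(H) = 10·4 − 2² = 36.
det(H) > 0 and tr(H) = 14 > 0, so H is positive definite and the point is a local minimum.

local minimum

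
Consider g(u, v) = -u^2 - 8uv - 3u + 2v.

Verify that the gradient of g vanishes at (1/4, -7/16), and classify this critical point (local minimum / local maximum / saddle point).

saddle point

∇g = (-2u - 8v - 3, -8u + 2); substituting (1/4, -7/16) gives ∇g = (0, 0), so (1/4, -7/16) is indeed a critical point.
The Hessian of g is constant: H = [[-2, -8], [-8, 0]].
det(H) = (-2)·0 − (-8)² = -64.
Since det(H) < 0, H is indefinite and the critical point is a saddle point.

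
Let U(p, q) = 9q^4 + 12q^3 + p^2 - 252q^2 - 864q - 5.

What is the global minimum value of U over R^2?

U(p,q) separates as A(p) + B(q) − 5, so its minimum is min A + min B − 5.
A'(p) = 2p vanishes at p ∈ {0}; B'(q) = 36(q - 4)(q + 2)(q + 3) vanishes at q ∈ {-3, -2, 4}.
Local minima of A (where A''>0): A(0)=0. Local minima of B: B(-3)=729, B(4)=-4416.
So the global minimum of U is A(0) + B(4) − 5 = 0 − 4416 − 5 = -4421, attained at (0, 4).

-4421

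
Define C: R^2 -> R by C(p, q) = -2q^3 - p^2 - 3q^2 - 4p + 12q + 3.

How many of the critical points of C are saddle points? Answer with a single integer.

1

C separates as a function of p plus a function of q, so ∇C=0 decouples.
∂C/∂p = -2(p + 2) = 0 at p ∈ {-2}; ∂C/∂q = -6(q - 1)(q + 2) = 0 at q ∈ {-2, 1}.
The Hessian is diagonal: diag(C_pp, C_qq). Second derivatives: C_pp(-2)=-2; C_qq(-2)=18, C_qq(1)=-18.
Saddle points occur where the two diagonal entries have opposite signs: (-2, -2). Count: 1.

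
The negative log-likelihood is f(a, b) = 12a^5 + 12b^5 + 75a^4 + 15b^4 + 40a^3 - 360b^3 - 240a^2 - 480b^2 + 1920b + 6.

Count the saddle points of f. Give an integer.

8

f separates as a function of a plus a function of b, so ∇f=0 decouples.
∂f/∂a = 60a(a - 1)(a + 2)(a + 4) = 0 at a ∈ {-4, -2, 0, 1}; ∂f/∂b = 60(b - 4)(b - 1)(b + 2)(b + 4) = 0 at b ∈ {-4, -2, 1, 4}.
The Hessian is diagonal: diag(f_aa, f_bb). Second derivatives: f_aa(-4)=-2400, f_aa(-2)=720, f_aa(0)=-480, f_aa(1)=900; f_bb(-4)=-4800, f_bb(-2)=2160, f_bb(1)=-2700, f_bb(4)=8640.
Saddle points occur where the two diagonal entries have opposite signs: (-4, -2), (-4, 4), (-2, -4), (-2, 1), (0, -2), (0, 4), (1, -4), (1, 1). Count: 8.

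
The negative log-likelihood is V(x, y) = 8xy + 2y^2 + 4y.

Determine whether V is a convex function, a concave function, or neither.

neither

V is quadratic, so its Hessian is the constant matrix H = [[0, 8], [8, 4]].
det(H) = -64, tr(H) = 4.
det(H) < 0, so H is indefinite: neither convex nor concave.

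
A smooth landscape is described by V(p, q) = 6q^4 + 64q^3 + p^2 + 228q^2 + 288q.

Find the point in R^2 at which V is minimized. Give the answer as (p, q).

(0, -1)

V(p,q) separates as A(p) + B(q), so its minimum is min A + min B.
A'(p) = 2p vanishes at p ∈ {0}; B'(q) = 24(q + 1)(q + 3)(q + 4) vanishes at q ∈ {-4, -3, -1}.
Local minima of A (where A''>0): A(0)=0. Local minima of B: B(-4)=-64, B(-1)=-118.
So the global minimum of V is A(0) + B(-1) = 0 − 118 = -118, attained at (0, -1).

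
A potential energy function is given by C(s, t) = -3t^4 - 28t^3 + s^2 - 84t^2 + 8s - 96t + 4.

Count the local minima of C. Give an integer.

C separates as a function of s plus a function of t, so ∇C=0 decouples.
∂C/∂s = 2(s + 4) = 0 at s ∈ {-4}; ∂C/∂t = -12(t + 1)(t + 2)(t + 4) = 0 at t ∈ {-4, -2, -1}.
The Hessian is diagonal: diag(C_ss, C_tt). Second derivatives: C_ss(-4)=2; C_tt(-4)=-72, C_tt(-2)=24, C_tt(-1)=-36.
Local minima occur where both diagonal entries positive: (-4, -2). Count: 1.

1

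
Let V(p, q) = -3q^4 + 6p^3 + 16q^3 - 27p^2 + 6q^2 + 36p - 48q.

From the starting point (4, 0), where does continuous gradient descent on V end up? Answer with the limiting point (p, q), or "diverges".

V is separable, so gradient descent decouples: p follows -∂V/∂p, q follows -∂V/∂q.
∂V/∂p = 18(p - 2)(p - 1); at p=4 this is 108, so p decreases.
∂V/∂q = -12(q - 4)(q - 1)(q + 1); at q=0 this is -48, so q increases.
p converges to its nearest critical value 2 (a local min of the p-part); q converges to 1. The iterate converges to (2, 1).

(2, 1)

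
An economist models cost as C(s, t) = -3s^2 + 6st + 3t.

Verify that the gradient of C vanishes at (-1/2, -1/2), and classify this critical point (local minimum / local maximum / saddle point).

saddle point

∇C = (-6s + 6t, 6s + 3); substituting (-1/2, -1/2) gives ∇C = (0, 0), so (-1/2, -1/2) is indeed a critical point.
The Hessian of C is constant: H = [[-6, 6], [6, 0]].
det(H) = (-6)·0 − 6² = -36.
Since det(H) < 0, H is indefinite and the critical point is a saddle point.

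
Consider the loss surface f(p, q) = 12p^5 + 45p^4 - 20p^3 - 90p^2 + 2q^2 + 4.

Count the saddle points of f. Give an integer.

2

f separates as a function of p plus a function of q, so ∇f=0 decouples.
∂f/∂p = 60p(p - 1)(p + 1)(p + 3) = 0 at p ∈ {-3, -1, 0, 1}; ∂f/∂q = 4q = 0 at q ∈ {0}.
The Hessian is diagonal: diag(f_pp, f_qq). Second derivatives: f_pp(-3)=-1440, f_pp(-1)=240, f_pp(0)=-180, f_pp(1)=480; f_qq(0)=4.
Saddle points occur where the two diagonal entries have opposite signs: (-3, 0), (0, 0). Count: 2.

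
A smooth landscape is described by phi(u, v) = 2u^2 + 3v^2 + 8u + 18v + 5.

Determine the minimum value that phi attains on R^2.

phi(u,v) separates as P(u) + Q(v) + 5, so its minimum is min P + min Q + 5.
P'(u) = 4u + 8 vanishes at u ∈ {-2}; Q'(v) = 6v + 18 vanishes at v ∈ {-3}.
Local minima of P (where P''>0): P(-2)=-8. Local minima of Q: Q(-3)=-27.
So the global minimum of phi is P(-2) + Q(-3) + 5 = -8 − 27 + 5 = -30, attained at (-2, -3).

-30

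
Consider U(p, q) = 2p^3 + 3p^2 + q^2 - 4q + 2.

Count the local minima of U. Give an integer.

1

U separates as a function of p plus a function of q, so ∇U=0 decouples.
∂U/∂p = 6p(p + 1) = 0 at p ∈ {-1, 0}; ∂U/∂q = 2(q - 2) = 0 at q ∈ {2}.
The Hessian is diagonal: diag(U_pp, U_qq). Second derivatives: U_pp(-1)=-6, U_pp(0)=6; U_qq(2)=2.
Local minima occur where both diagonal entries positive: (0, 2). Count: 1.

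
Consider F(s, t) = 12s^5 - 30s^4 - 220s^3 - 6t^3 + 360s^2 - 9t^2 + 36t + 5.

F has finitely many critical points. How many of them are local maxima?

2

F separates as a function of s plus a function of t, so ∇F=0 decouples.
∂F/∂s = 60s(s - 4)(s - 1)(s + 3) = 0 at s ∈ {-3, 0, 1, 4}; ∂F/∂t = -18(t - 1)(t + 2) = 0 at t ∈ {-2, 1}.
The Hessian is diagonal: diag(F_ss, F_tt). Second derivatives: F_ss(-3)=-5040, F_ss(0)=720, F_ss(1)=-720, F_ss(4)=5040; F_tt(-2)=54, F_tt(1)=-54.
Local maxima occur where both diagonal entries negative: (-3, 1), (1, 1). Count: 2.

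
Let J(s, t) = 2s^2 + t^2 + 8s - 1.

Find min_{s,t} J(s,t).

-9

J(s,t) separates as P(s) + Q(t) − 1, so its minimum is min P + min Q − 1.
P'(s) = 4s + 8 vanishes at s ∈ {-2}; Q'(t) = 2t vanishes at t ∈ {0}.
Local minima of P (where P''>0): P(-2)=-8. Local minima of Q: Q(0)=0.
So the global minimum of J is P(-2) + Q(0) − 1 = -8 + 0 − 1 = -9, attained at (-2, 0).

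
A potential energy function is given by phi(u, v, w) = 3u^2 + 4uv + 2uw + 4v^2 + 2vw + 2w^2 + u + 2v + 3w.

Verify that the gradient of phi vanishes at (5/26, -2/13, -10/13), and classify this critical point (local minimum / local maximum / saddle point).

local minimum

∇phi = (6u + 4v + 2w + 1, 4u + 8v + 2w + 2, 2u + 2v + 4w + 3); substituting (5/26, -2/13, -10/13) gives ∇phi = (0, 0, 0), so (5/26, -2/13, -10/13) is indeed a critical point.
The Hessian is constant: H = [[6, 4, 2], [4, 8, 2], [2, 2, 4]].
Leading principal minors: Δ₁ = 6, Δ₂ = 32, Δ₃ = 104.
All leading minors are positive, so H is positive definite: a local minimum.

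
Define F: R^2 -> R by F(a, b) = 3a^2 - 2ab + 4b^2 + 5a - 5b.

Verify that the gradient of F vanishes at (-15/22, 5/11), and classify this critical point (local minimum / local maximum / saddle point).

local minimum

∇F = (6a - 2b + 5, -2a + 8b - 5); substituting (-15/22, 5/11) gives ∇F = (0, 0), so (-15/22, 5/11) is indeed a critical point.
The Hessian of F is constant: H = [[6, -2], [-2, 8]].
det(H) = 6·8 − (-2)² = 44.
det(H) > 0 and tr(H) = 14 > 0, so H is positive definite and the point is a local minimum.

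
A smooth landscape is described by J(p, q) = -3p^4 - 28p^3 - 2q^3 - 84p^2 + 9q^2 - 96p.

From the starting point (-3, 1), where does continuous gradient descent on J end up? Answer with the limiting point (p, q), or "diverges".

(-2, 0)

J is separable, so gradient descent decouples: p follows -∂J/∂p, q follows -∂J/∂q.
∂J/∂p = -12(p + 1)(p + 2)(p + 4); at p=-3 this is -24, so p increases.
∂J/∂q = -6q(q - 3); at q=1 this is 12, so q decreases.
p converges to its nearest critical value -2 (a local min of the p-part); q converges to 0. The iterate converges to (-2, 0).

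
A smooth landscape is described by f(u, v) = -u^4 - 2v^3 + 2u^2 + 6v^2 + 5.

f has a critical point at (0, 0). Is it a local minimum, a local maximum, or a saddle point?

The mixed partial ∂²f/∂u∂v is 0, so the Hessian at any point is diag(f_uu, f_vv) = diag(4(-3u^2 + 1), 12(-v + 1)).
At (0, 0): H = diag(4, 12).
Both eigenvalues are positive, so H is positive definite: a local minimum.

local minimum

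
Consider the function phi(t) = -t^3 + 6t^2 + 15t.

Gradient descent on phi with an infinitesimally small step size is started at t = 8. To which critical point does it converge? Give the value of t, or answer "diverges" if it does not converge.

phi'(t) = -3(t - 5)(t + 1), so phi'(8) = -81.
Gradient descent moves in the -phi' direction, i.e. t is increasing.
There is no critical point above t=8, and phi' keeps the same sign, so the iterate runs off to +∞.

diverges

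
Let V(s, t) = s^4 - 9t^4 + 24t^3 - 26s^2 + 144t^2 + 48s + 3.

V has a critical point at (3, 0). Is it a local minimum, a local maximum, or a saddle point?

The mixed partial ∂²V/∂s∂t is 0, so the Hessian at any point is diag(V_ss, V_tt) = diag(4(3s^2 - 13), 36(-3t^2 + 4t + 8)).
At (3, 0): H = diag(56, 288).
Both eigenvalues are positive, so H is positive definite: a local minimum.

local minimum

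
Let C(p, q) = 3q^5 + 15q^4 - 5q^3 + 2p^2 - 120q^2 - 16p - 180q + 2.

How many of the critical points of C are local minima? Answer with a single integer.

2

C separates as a function of p plus a function of q, so ∇C=0 decouples.
∂C/∂p = 4(p - 4) = 0 at p ∈ {4}; ∂C/∂q = 15(q - 2)(q + 1)(q + 2)(q + 3) = 0 at q ∈ {-3, -2, -1, 2}.
The Hessian is diagonal: diag(C_pp, C_qq). Second derivatives: C_pp(4)=4; C_qq(-3)=-150, C_qq(-2)=60, C_qq(-1)=-90, C_qq(2)=900.
Local minima occur where both diagonal entries positive: (4, -2), (4, 2). Count: 2.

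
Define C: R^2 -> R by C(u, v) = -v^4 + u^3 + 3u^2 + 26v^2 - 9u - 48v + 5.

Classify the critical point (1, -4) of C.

saddle point

The mixed partial ∂²C/∂u∂v is 0, so the Hessian at any point is diag(C_uu, C_vv) = diag(6(u + 1), 4(-3v^2 + 13)).
At (1, -4): H = diag(12, -140).
The eigenvalues have opposite signs, so H is indefinite: a saddle point.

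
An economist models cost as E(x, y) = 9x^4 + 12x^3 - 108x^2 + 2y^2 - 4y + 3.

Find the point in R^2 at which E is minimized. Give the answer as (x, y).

E(x,y) separates as P(x) + Q(y) + 3, so its minimum is min P + min Q + 3.
P'(x) = 36x(x - 2)(x + 3) vanishes at x ∈ {-3, 0, 2}; Q'(y) = 4y - 4 vanishes at y ∈ {1}.
Local minima of P (where P''>0): P(-3)=-567, P(2)=-192. Local minima of Q: Q(1)=-2.
So the global minimum of E is P(-3) + Q(1) + 3 = -567 − 2 + 3 = -566, attained at (-3, 1).

(-3, 1)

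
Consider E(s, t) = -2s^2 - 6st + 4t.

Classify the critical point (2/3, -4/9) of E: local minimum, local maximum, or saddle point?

The Hessian of E is constant: H = [[-4, -6], [-6, 0]].
det(H) = (-4)·0 − (-6)² = -36.
Since det(H) < 0, H is indefinite and the critical point is a saddle point.

saddle point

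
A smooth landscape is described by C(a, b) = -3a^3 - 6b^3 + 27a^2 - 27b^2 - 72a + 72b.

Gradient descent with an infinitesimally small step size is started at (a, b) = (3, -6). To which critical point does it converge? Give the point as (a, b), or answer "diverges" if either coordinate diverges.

C is separable, so gradient descent decouples: a follows -∂C/∂a, b follows -∂C/∂b.
∂C/∂a = -9(a - 4)(a - 2); at a=3 this is 9, so a decreases.
∂C/∂b = -18(b - 1)(b + 4); at b=-6 this is -252, so b increases.
a converges to its nearest critical value 2 (a local min of the a-part); b converges to -4. The iterate converges to (2, -4).

(2, -4)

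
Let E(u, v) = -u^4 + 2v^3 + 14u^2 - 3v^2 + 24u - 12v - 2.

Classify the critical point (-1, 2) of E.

local minimum

The mixed partial ∂²E/∂u∂v is 0, so the Hessian at any point is diag(E_uu, E_vv) = diag(4(-3u^2 + 7), 6(2v - 1)).
At (-1, 2): H = diag(16, 18).
Both eigenvalues are positive, so H is positive definite: a local minimum.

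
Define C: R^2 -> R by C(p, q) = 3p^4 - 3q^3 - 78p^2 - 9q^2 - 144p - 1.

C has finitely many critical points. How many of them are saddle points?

C separates as a function of p plus a function of q, so ∇C=0 decouples.
∂C/∂p = 12(p - 4)(p + 1)(p + 3) = 0 at p ∈ {-3, -1, 4}; ∂C/∂q = -9q(q + 2) = 0 at q ∈ {-2, 0}.
The Hessian is diagonal: diag(C_pp, C_qq). Second derivatives: C_pp(-3)=168, C_pp(-1)=-120, C_pp(4)=420; C_qq(-2)=18, C_qq(0)=-18.
Saddle points occur where the two diagonal entries have opposite signs: (-3, 0), (-1, -2), (4, 0). Count: 3.

3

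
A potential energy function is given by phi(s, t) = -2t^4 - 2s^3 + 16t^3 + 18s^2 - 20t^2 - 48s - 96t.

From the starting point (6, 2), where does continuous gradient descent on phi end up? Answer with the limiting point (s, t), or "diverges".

diverges

phi is separable, so gradient descent decouples: s follows -∂phi/∂s, t follows -∂phi/∂t.
∂phi/∂s = -6(s - 4)(s - 2); at s=6 this is -48, so s increases.
∂phi/∂t = -8(t - 4)(t - 3)(t + 1); at t=2 this is -48, so t increases.
The s-coordinate has no critical point in that direction and runs off to infinity.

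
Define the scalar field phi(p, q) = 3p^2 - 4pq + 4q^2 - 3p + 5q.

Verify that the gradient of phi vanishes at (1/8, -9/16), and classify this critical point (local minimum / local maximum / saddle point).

local minimum

∇phi = (6p - 4q - 3, -4p + 8q + 5); substituting (1/8, -9/16) gives ∇phi = (0, 0), so (1/8, -9/16) is indeed a critical point.
The Hessian of phi is constant: H = [[6, -4], [-4, 8]].
det(H) = 6·8 − (-4)² = 32.
det(H) > 0 and tr(H) = 14 > 0, so H is positive definite and the point is a local minimum.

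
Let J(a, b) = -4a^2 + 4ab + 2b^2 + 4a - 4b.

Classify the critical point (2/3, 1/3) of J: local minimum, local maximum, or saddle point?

The Hessian of J is constant: H = [[-8, 4], [4, 4]].
det(H) = (-8)·4 − 4² = -48.
Since det(H) < 0, H is indefinite and the critical point is a saddle point.

saddle point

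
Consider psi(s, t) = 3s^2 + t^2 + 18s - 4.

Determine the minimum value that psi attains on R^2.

psi(s,t) separates as P(s) + Q(t) − 4, so its minimum is min P + min Q − 4.
P'(s) = 6s + 18 vanishes at s ∈ {-3}; Q'(t) = 2t vanishes at t ∈ {0}.
Local minima of P (where P''>0): P(-3)=-27. Local minima of Q: Q(0)=0.
So the global minimum of psi is P(-3) + Q(0) − 4 = -27 + 0 − 4 = -31, attained at (-3, 0).

-31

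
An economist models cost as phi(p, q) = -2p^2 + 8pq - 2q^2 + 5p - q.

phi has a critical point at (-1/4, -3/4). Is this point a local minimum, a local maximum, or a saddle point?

saddle point

The Hessian of phi is constant: H = [[-4, 8], [8, -4]].
det(H) = (-4)·(-4) − 8² = -48.
Since det(H) < 0, H is indefinite and the critical point is a saddle point.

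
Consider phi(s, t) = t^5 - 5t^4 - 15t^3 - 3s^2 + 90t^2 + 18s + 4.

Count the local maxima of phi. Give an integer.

phi separates as a function of s plus a function of t, so ∇phi=0 decouples.
∂phi/∂s = -6(s - 3) = 0 at s ∈ {3}; ∂phi/∂t = 5t(t - 4)(t - 3)(t + 3) = 0 at t ∈ {-3, 0, 3, 4}.
The Hessian is diagonal: diag(phi_ss, phi_tt). Second derivatives: phi_ss(3)=-6; phi_tt(-3)=-630, phi_tt(0)=180, phi_tt(3)=-90, phi_tt(4)=140.
Local maxima occur where both diagonal entries negative: (3, -3), (3, 3). Count: 2.

2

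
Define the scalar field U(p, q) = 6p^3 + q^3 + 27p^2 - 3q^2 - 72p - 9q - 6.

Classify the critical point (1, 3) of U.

The mixed partial ∂²U/∂p∂q is 0, so the Hessian at any point is diag(U_pp, U_qq) = diag(18(2p + 3), 6(q - 1)).
At (1, 3): H = diag(90, 12).
Both eigenvalues are positive, so H is positive definite: a local minimum.

local minimum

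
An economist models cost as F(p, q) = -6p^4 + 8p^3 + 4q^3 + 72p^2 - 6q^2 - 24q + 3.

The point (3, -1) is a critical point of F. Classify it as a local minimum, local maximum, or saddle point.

The mixed partial ∂²F/∂p∂q is 0, so the Hessian at any point is diag(F_pp, F_qq) = diag(24(-3p^2 + 2p + 6), 12(2q - 1)).
At (3, -1): H = diag(-360, -36).
Both eigenvalues are negative, so H is negative definite: a local maximum.

local maximum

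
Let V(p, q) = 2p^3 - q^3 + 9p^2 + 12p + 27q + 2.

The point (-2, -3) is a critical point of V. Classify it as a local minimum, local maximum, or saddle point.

The mixed partial ∂²V/∂p∂q is 0, so the Hessian at any point is diag(V_pp, V_qq) = diag(6(2p + 3), -6q).
At (-2, -3): H = diag(-6, 18).
The eigenvalues have opposite signs, so H is indefinite: a saddle point.

saddle point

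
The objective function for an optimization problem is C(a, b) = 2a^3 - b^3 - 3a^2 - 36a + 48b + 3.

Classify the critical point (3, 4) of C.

saddle point

The mixed partial ∂²C/∂a∂b is 0, so the Hessian at any point is diag(C_aa, C_bb) = diag(6(2a - 1), -6b).
At (3, 4): H = diag(30, -24).
The eigenvalues have opposite signs, so H is indefinite: a saddle point.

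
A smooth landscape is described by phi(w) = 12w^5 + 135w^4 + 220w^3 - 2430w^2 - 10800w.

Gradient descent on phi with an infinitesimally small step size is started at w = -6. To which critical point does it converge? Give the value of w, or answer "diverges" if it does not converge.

diverges

phi'(w) = 60(w - 3)(w + 3)(w + 4)(w + 5), so phi'(-6) = 3240.
Gradient descent moves in the -phi' direction, i.e. w is decreasing.
There is no critical point below w=-6, and phi' keeps the same sign, so the iterate runs off to −∞.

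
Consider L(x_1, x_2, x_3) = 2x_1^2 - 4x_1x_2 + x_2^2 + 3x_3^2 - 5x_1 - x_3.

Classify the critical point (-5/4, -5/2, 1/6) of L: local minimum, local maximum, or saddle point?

The Hessian is constant: H = [[4, -4, 0], [-4, 2, 0], [0, 0, 6]].
Leading principal minors: Δ₁ = 4, Δ₂ = -8, Δ₃ = -48.
The minors fit neither the all-positive nor the alternating-sign pattern, so H is indefinite: a saddle point.

saddle point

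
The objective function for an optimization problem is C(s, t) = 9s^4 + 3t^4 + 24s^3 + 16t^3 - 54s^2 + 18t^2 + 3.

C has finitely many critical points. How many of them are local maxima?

1

C separates as a function of s plus a function of t, so ∇C=0 decouples.
∂C/∂s = 36s(s - 1)(s + 3) = 0 at s ∈ {-3, 0, 1}; ∂C/∂t = 12t(t + 1)(t + 3) = 0 at t ∈ {-3, -1, 0}.
The Hessian is diagonal: diag(C_ss, C_tt). Second derivatives: C_ss(-3)=432, C_ss(0)=-108, C_ss(1)=144; C_tt(-3)=72, C_tt(-1)=-24, C_tt(0)=36.
Local maxima occur where both diagonal entries negative: (0, -1). Count: 1.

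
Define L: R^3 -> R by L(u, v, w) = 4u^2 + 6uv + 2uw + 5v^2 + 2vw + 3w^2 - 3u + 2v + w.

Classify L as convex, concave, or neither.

L is quadratic, so its Hessian is the constant matrix H = [[8, 6, 2], [6, 10, 2], [2, 2, 6]].
Leading principal minors: 8, 44, 240.
All positive ⇒ H ≻ 0 ⇒ convex.

convex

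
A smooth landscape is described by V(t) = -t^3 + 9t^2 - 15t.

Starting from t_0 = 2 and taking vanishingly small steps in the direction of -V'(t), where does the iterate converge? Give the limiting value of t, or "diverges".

V'(t) = -3(t - 5)(t - 1), so V'(2) = 9.
Gradient descent moves in the -V' direction, i.e. t is decreasing.
The nearest critical point in that direction is t = 1, where V'' = 12 > 0 (a local minimum). The iterate converges there.

1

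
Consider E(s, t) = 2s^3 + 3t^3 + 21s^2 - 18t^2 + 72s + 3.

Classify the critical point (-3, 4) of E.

local minimum

The mixed partial ∂²E/∂s∂t is 0, so the Hessian at any point is diag(E_ss, E_tt) = diag(6(2s + 7), 18(t - 2)).
At (-3, 4): H = diag(6, 36).
Both eigenvalues are positive, so H is positive definite: a local minimum.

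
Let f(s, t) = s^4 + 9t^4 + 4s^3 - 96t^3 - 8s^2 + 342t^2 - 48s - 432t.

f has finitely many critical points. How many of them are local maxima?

f separates as a function of s plus a function of t, so ∇f=0 decouples.
∂f/∂s = 4(s - 2)(s + 2)(s + 3) = 0 at s ∈ {-3, -2, 2}; ∂f/∂t = 36(t - 4)(t - 3)(t - 1) = 0 at t ∈ {1, 3, 4}.
The Hessian is diagonal: diag(f_ss, f_tt). Second derivatives: f_ss(-3)=20, f_ss(-2)=-16, f_ss(2)=80; f_tt(1)=216, f_tt(3)=-72, f_tt(4)=108.
Local maxima occur where both diagonal entries negative: (-2, 3). Count: 1.

1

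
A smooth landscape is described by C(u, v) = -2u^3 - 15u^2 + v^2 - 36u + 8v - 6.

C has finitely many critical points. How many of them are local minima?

C separates as a function of u plus a function of v, so ∇C=0 decouples.
∂C/∂u = -6(u + 2)(u + 3) = 0 at u ∈ {-3, -2}; ∂C/∂v = 2(v + 4) = 0 at v ∈ {-4}.
The Hessian is diagonal: diag(C_uu, C_vv). Second derivatives: C_uu(-3)=6, C_uu(-2)=-6; C_vv(-4)=2.
Local minima occur where both diagonal entries positive: (-3, -4). Count: 1.

1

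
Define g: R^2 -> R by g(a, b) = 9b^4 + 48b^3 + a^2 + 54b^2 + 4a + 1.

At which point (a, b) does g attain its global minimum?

g(a,b) separates as P(a) + Q(b) + 1, so its minimum is min P + min Q + 1.
P'(a) = 2a + 4 vanishes at a ∈ {-2}; Q'(b) = 36b(b + 1)(b + 3) vanishes at b ∈ {-3, -1, 0}.
Local minima of P (where P''>0): P(-2)=-4. Local minima of Q: Q(-3)=-81, Q(0)=0.
So the global minimum of g is P(-2) + Q(-3) + 1 = -4 − 81 + 1 = -84, attained at (-2, -3).

(-2, -3)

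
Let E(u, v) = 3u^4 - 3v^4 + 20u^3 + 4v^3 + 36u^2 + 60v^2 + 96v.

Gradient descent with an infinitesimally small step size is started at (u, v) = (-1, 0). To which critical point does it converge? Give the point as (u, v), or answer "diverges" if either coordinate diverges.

(0, -1)

E is separable, so gradient descent decouples: u follows -∂E/∂u, v follows -∂E/∂v.
∂E/∂u = 12u(u + 2)(u + 3); at u=-1 this is -24, so u increases.
∂E/∂v = -12(v - 4)(v + 1)(v + 2); at v=0 this is 96, so v decreases.
u converges to its nearest critical value 0 (a local min of the u-part); v converges to -1. The iterate converges to (0, -1).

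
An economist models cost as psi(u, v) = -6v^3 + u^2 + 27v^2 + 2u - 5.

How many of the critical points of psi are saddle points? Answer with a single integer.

1

psi separates as a function of u plus a function of v, so ∇psi=0 decouples.
∂psi/∂u = 2(u + 1) = 0 at u ∈ {-1}; ∂psi/∂v = -18v(v - 3) = 0 at v ∈ {0, 3}.
The Hessian is diagonal: diag(psi_uu, psi_vv). Second derivatives: psi_uu(-1)=2; psi_vv(0)=54, psi_vv(3)=-54.
Saddle points occur where the two diagonal entries have opposite signs: (-1, 3). Count: 1.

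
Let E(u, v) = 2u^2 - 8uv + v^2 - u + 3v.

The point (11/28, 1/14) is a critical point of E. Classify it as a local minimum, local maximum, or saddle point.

The Hessian of E is constant: H = [[4, -8], [-8, 2]].
det(H) = 4·2 − (-8)² = -56.
Since det(H) < 0, H is indefinite and the critical point is a saddle point.

saddle point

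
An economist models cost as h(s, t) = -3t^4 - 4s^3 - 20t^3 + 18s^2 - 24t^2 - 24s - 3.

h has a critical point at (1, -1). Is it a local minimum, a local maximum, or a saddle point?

local minimum

The mixed partial ∂²h/∂s∂t is 0, so the Hessian at any point is diag(h_ss, h_tt) = diag(12(-2s + 3), -12(3t^2 + 10t + 4)).
At (1, -1): H = diag(12, 36).
Both eigenvalues are positive, so H is positive definite: a local minimum.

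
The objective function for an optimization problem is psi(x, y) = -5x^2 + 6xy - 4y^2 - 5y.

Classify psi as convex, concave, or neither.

concave

psi is quadratic, so its Hessian is the constant matrix H = [[-10, 6], [6, -8]].
det(H) = 44, tr(H) = -18.
det(H) > 0 and tr(H) < 0, so H is negative definite everywhere: concave.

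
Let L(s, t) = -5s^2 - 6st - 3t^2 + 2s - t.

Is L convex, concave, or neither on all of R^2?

L is quadratic, so its Hessian is the constant matrix H = [[-10, -6], [-6, -6]].
det(H) = 24, tr(H) = -16.
det(H) > 0 and tr(H) < 0, so H is negative definite everywhere: concave.

concave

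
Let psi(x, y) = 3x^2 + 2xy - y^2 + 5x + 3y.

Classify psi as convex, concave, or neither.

psi is quadratic, so its Hessian is the constant matrix H = [[6, 2], [2, -2]].
det(H) = -16, tr(H) = 4.
det(H) < 0, so H is indefinite: neither convex nor concave.

neither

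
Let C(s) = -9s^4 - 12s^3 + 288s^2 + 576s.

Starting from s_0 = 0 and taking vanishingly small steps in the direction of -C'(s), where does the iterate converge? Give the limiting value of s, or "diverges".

-1

C'(s) = -36(s - 4)(s + 1)(s + 4), so C'(0) = 576.
Gradient descent moves in the -C' direction, i.e. s is decreasing.
The nearest critical point in that direction is s = -1, where C'' = 540 > 0 (a local minimum). The iterate converges there.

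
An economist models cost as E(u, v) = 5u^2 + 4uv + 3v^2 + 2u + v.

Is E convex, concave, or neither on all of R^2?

convex

E is quadratic, so its Hessian is the constant matrix H = [[10, 4], [4, 6]].
det(H) = 44, tr(H) = 16.
det(H) > 0 and tr(H) > 0, so H is positive definite everywhere: convex.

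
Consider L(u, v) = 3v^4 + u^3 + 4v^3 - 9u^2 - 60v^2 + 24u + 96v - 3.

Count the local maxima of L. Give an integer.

1

L separates as a function of u plus a function of v, so ∇L=0 decouples.
∂L/∂u = 3(u - 4)(u - 2) = 0 at u ∈ {2, 4}; ∂L/∂v = 12(v - 2)(v - 1)(v + 4) = 0 at v ∈ {-4, 1, 2}.
The Hessian is diagonal: diag(L_uu, L_vv). Second derivatives: L_uu(2)=-6, L_uu(4)=6; L_vv(-4)=360, L_vv(1)=-60, L_vv(2)=72.
Local maxima occur where both diagonal entries negative: (2, 1). Count: 1.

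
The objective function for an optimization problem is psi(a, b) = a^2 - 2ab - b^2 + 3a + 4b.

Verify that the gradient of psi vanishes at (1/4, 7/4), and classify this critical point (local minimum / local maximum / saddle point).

∇psi = (2a - 2b + 3, -2a - 2b + 4); substituting (1/4, 7/4) gives ∇psi = (0, 0), so (1/4, 7/4) is indeed a critical point.
The Hessian of psi is constant: H = [[2, -2], [-2, -2]].
det(H) = 2·(-2) − (-2)² = -8.
Since det(H) < 0, H is indefinite and the critical point is a saddle point.

saddle point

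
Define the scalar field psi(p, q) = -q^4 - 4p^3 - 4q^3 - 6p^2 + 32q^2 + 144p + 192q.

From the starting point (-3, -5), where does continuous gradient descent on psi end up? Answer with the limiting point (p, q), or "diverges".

psi is separable, so gradient descent decouples: p follows -∂psi/∂p, q follows -∂psi/∂q.
∂psi/∂p = -12(p - 3)(p + 4); at p=-3 this is 72, so p decreases.
∂psi/∂q = -4(q - 4)(q + 3)(q + 4); at q=-5 this is 72, so q decreases.
The q-coordinate has no critical point in that direction and runs off to infinity.

diverges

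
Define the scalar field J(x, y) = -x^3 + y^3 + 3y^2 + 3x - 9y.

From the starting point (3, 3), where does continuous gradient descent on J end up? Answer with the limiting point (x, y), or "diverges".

diverges

J is separable, so gradient descent decouples: x follows -∂J/∂x, y follows -∂J/∂y.
∂J/∂x = -3(x - 1)(x + 1); at x=3 this is -24, so x increases.
∂J/∂y = 3(y - 1)(y + 3); at y=3 this is 36, so y decreases.
The x-coordinate has no critical point in that direction and runs off to infinity.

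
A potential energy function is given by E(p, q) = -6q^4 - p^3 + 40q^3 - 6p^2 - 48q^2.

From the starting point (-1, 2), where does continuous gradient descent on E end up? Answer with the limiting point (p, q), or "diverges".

E is separable, so gradient descent decouples: p follows -∂E/∂p, q follows -∂E/∂q.
∂E/∂p = -3p(p + 4); at p=-1 this is 9, so p decreases.
∂E/∂q = -24q(q - 4)(q - 1); at q=2 this is 96, so q decreases.
p converges to its nearest critical value -4 (a local min of the p-part); q converges to 1. The iterate converges to (-4, 1).

(-4, 1)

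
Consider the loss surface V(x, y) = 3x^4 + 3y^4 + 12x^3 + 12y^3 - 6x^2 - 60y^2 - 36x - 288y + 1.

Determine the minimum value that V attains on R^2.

-863

V(x,y) separates as P(x) + Q(y) + 1, so its minimum is min P + min Q + 1.
P'(x) = 12(x - 1)(x + 1)(x + 3) vanishes at x ∈ {-3, -1, 1}; Q'(y) = 12(y - 3)(y + 2)(y + 4) vanishes at y ∈ {-4, -2, 3}.
Local minima of P (where P''>0): P(-3)=-27, P(1)=-27. Local minima of Q: Q(-4)=192, Q(3)=-837.
So the global minimum of V is P(-3) + Q(3) + 1 = -27 − 837 + 1 = -863, attained at (-3, 3).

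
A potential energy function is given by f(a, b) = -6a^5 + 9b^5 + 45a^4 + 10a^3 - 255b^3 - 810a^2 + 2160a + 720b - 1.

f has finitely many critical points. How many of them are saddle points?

8

f separates as a function of a plus a function of b, so ∇f=0 decouples.
∂f/∂a = -30(a - 4)(a - 3)(a - 2)(a + 3) = 0 at a ∈ {-3, 2, 3, 4}; ∂f/∂b = 45(b - 4)(b - 1)(b + 1)(b + 4) = 0 at b ∈ {-4, -1, 1, 4}.
The Hessian is diagonal: diag(f_aa, f_bb). Second derivatives: f_aa(-3)=6300, f_aa(2)=-300, f_aa(3)=180, f_aa(4)=-420; f_bb(-4)=-5400, f_bb(-1)=1350, f_bb(1)=-1350, f_bb(4)=5400.
Saddle points occur where the two diagonal entries have opposite signs: (-3, -4), (-3, 1), (2, -1), (2, 4), (3, -4), (3, 1), (4, -1), (4, 4). Count: 8.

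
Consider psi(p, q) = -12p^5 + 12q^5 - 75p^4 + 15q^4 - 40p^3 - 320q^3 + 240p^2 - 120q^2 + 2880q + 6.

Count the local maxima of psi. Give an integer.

psi separates as a function of p plus a function of q, so ∇psi=0 decouples.
∂psi/∂p = -60p(p - 1)(p + 2)(p + 4) = 0 at p ∈ {-4, -2, 0, 1}; ∂psi/∂q = 60(q - 3)(q - 2)(q + 2)(q + 4) = 0 at q ∈ {-4, -2, 2, 3}.
The Hessian is diagonal: diag(psi_pp, psi_qq). Second derivatives: psi_pp(-4)=2400, psi_pp(-2)=-720, psi_pp(0)=480, psi_pp(1)=-900; psi_qq(-4)=-5040, psi_qq(-2)=2400, psi_qq(2)=-1440, psi_qq(3)=2100.
Local maxima occur where both diagonal entries negative: (-2, -4), (-2, 2), (1, -4), (1, 2). Count: 4.

4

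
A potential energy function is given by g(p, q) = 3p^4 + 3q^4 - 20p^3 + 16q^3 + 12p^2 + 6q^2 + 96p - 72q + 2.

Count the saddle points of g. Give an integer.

g separates as a function of p plus a function of q, so ∇g=0 decouples.
∂g/∂p = 12(p - 4)(p - 2)(p + 1) = 0 at p ∈ {-1, 2, 4}; ∂g/∂q = 12(q - 1)(q + 2)(q + 3) = 0 at q ∈ {-3, -2, 1}.
The Hessian is diagonal: diag(g_pp, g_qq). Second derivatives: g_pp(-1)=180, g_pp(2)=-72, g_pp(4)=120; g_qq(-3)=48, g_qq(-2)=-36, g_qq(1)=144.
Saddle points occur where the two diagonal entries have opposite signs: (-1, -2), (2, -3), (2, 1), (4, -2). Count: 4.

4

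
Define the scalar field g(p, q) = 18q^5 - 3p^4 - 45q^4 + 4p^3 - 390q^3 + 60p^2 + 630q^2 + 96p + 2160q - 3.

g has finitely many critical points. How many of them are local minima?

g separates as a function of p plus a function of q, so ∇g=0 decouples.
∂g/∂p = -12(p - 4)(p + 1)(p + 2) = 0 at p ∈ {-2, -1, 4}; ∂g/∂q = 90(q - 4)(q - 2)(q + 1)(q + 3) = 0 at q ∈ {-3, -1, 2, 4}.
The Hessian is diagonal: diag(g_pp, g_qq). Second derivatives: g_pp(-2)=-72, g_pp(-1)=60, g_pp(4)=-360; g_qq(-3)=-6300, g_qq(-1)=2700, g_qq(2)=-2700, g_qq(4)=6300.
Local minima occur where both diagonal entries positive: (-1, -1), (-1, 4). Count: 2.

2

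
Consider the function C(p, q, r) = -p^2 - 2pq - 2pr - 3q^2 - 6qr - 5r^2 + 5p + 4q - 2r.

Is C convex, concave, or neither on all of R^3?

C is quadratic, so its Hessian is the constant matrix H = [[-2, -2, -2], [-2, -6, -6], [-2, -6, -10]].
Leading principal minors: -2, 8, -32.
Signs alternate −, +, − ⇒ H ≺ 0 ⇒ concave.

concave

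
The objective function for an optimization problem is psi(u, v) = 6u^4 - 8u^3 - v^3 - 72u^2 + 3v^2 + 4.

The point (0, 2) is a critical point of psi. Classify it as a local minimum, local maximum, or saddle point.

The mixed partial ∂²psi/∂u∂v is 0, so the Hessian at any point is diag(psi_uu, psi_vv) = diag(24(3u^2 - 2u - 6), 6(-v + 1)).
At (0, 2): H = diag(-144, -6).
Both eigenvalues are negative, so H is negative definite: a local maximum.

local maximum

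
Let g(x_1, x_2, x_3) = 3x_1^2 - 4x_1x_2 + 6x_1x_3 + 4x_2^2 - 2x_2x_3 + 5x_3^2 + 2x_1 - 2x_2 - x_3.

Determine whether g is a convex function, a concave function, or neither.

g is quadratic, so its Hessian is the constant matrix H = [[6, -4, 6], [-4, 8, -2], [6, -2, 10]].
Leading principal minors: 6, 32, 104.
All positive ⇒ H ≻ 0 ⇒ convex.

convex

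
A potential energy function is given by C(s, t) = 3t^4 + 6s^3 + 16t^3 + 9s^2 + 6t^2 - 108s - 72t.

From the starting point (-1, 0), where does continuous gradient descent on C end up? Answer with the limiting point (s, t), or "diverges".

(2, 1)

C is separable, so gradient descent decouples: s follows -∂C/∂s, t follows -∂C/∂t.
∂C/∂s = 18(s - 2)(s + 3); at s=-1 this is -108, so s increases.
∂C/∂t = 12(t - 1)(t + 2)(t + 3); at t=0 this is -72, so t increases.
s converges to its nearest critical value 2 (a local min of the s-part); t converges to 1. The iterate converges to (2, 1).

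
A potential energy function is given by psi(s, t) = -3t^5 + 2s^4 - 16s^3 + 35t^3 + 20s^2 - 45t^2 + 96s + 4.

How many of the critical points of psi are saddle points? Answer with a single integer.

psi separates as a function of s plus a function of t, so ∇psi=0 decouples.
∂psi/∂s = 8(s - 4)(s - 3)(s + 1) = 0 at s ∈ {-1, 3, 4}; ∂psi/∂t = -15t(t - 2)(t - 1)(t + 3) = 0 at t ∈ {-3, 0, 1, 2}.
The Hessian is diagonal: diag(psi_ss, psi_tt). Second derivatives: psi_ss(-1)=160, psi_ss(3)=-32, psi_ss(4)=40; psi_tt(-3)=900, psi_tt(0)=-90, psi_tt(1)=60, psi_tt(2)=-150.
Saddle points occur where the two diagonal entries have opposite signs: (-1, 0), (-1, 2), (3, -3), (3, 1), (4, 0), (4, 2). Count: 6.

6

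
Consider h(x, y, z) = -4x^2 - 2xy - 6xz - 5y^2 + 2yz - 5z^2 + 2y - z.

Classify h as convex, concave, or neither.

concave

h is quadratic, so its Hessian is the constant matrix H = [[-8, -2, -6], [-2, -10, 2], [-6, 2, -10]].
Leading principal minors: -8, 76, -320.
Signs alternate −, +, − ⇒ H ≺ 0 ⇒ concave.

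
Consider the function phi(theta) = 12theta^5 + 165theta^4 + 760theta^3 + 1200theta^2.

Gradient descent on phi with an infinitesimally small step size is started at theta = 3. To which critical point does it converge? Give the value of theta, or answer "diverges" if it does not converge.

phi'(theta) = 60theta(theta + 2)(theta + 4)(theta + 5), so phi'(3) = 50400.
Gradient descent moves in the -phi' direction, i.e. theta is decreasing.
The nearest critical point in that direction is theta = 0, where phi'' = 2400 > 0 (a local minimum). The iterate converges there.

0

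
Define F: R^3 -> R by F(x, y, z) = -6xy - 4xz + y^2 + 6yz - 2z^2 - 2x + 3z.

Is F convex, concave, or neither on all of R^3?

F is quadratic, so its Hessian is the constant matrix H = [[0, -6, -4], [-6, 2, 6], [-4, 6, -4]].
Leading principal minors: 0, -36, 400.
Neither pattern holds ⇒ H is indefinite ⇒ neither convex nor concave.

neither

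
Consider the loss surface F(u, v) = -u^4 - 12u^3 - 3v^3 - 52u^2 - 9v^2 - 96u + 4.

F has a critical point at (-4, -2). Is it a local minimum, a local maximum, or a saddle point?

saddle point

The mixed partial ∂²F/∂u∂v is 0, so the Hessian at any point is diag(F_uu, F_vv) = diag(-4(3u^2 + 18u + 26), -18(v + 1)).
At (-4, -2): H = diag(-8, 18).
The eigenvalues have opposite signs, so H is indefinite: a saddle point.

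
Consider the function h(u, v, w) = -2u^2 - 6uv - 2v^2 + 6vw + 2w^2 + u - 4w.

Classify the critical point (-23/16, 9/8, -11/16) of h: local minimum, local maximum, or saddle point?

The Hessian is constant: H = [[-4, -6, 0], [-6, -4, 6], [0, 6, 4]].
Leading principal minors: Δ₁ = -4, Δ₂ = -20, Δ₃ = 64.
The minors fit neither the all-positive nor the alternating-sign pattern, so H is indefinite: a saddle point.

saddle point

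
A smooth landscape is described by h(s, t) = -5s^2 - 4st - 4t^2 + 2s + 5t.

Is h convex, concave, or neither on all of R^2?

concave

h is quadratic, so its Hessian is the constant matrix H = [[-10, -4], [-4, -8]].
det(H) = 64, tr(H) = -18.
det(H) > 0 and tr(H) < 0, so H is negative definite everywhere: concave.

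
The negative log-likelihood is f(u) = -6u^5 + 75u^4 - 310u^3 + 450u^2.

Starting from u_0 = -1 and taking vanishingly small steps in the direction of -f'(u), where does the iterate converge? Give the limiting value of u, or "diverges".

0

f'(u) = -30u(u - 5)(u - 3)(u - 2), so f'(-1) = -2160.
Gradient descent moves in the -f' direction, i.e. u is increasing.
The nearest critical point in that direction is u = 0, where f'' = 900 > 0 (a local minimum). The iterate converges there.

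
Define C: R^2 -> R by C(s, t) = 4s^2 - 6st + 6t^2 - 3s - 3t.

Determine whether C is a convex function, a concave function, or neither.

C is quadratic, so its Hessian is the constant matrix H = [[8, -6], [-6, 12]].
det(H) = 60, tr(H) = 20.
det(H) > 0 and tr(H) > 0, so H is positive definite everywhere: convex.

convex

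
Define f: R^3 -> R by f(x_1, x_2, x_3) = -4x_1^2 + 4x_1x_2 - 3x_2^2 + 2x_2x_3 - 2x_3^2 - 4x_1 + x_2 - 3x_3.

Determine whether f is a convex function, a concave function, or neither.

concave

f is quadratic, so its Hessian is the constant matrix H = [[-8, 4, 0], [4, -6, 2], [0, 2, -4]].
Leading principal minors: -8, 32, -96.
Signs alternate −, +, − ⇒ H ≺ 0 ⇒ concave.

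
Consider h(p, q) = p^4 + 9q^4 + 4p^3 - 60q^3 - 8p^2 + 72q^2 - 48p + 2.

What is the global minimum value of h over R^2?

-462

h(p,q) separates as A(p) + B(q) + 2, so its minimum is min A + min B + 2.
A'(p) = 4(p - 2)(p + 2)(p + 3) vanishes at p ∈ {-3, -2, 2}; B'(q) = 36q(q - 4)(q - 1) vanishes at q ∈ {0, 1, 4}.
Local minima of A (where A''>0): A(-3)=45, A(2)=-80. Local minima of B: B(0)=0, B(4)=-384.
So the global minimum of h is A(2) + B(4) + 2 = -80 − 384 + 2 = -462, attained at (2, 4).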